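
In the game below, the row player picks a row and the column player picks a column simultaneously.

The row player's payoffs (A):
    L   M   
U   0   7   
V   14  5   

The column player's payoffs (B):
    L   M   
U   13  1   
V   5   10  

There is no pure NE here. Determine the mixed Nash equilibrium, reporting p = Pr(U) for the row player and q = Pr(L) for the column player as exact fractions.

Each player's mixing probability is pinned down by making the *other* player indifferent.
The column player indifferent between L and M: p·13 + (1−p)·5 = p·1 + (1−p)·10 ⟹ 5 + 8p = 10 + (-9)p ⟹ p = 5/17.
The row player indifferent between U and V: q·0 + (1−q)·7 = q·14 + (1−q)·5 ⟹ 7 + (-7)q = 5 + 9q ⟹ q = 1/8.

p = 5/17, q = 1/8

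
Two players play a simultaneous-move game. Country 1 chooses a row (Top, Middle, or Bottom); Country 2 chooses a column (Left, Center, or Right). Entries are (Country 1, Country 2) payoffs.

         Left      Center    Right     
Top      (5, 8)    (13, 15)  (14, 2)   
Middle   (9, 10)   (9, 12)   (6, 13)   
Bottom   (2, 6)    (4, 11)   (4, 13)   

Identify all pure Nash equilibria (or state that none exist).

(Top, Center)

A profile is a Nash equilibrium when each player is best-responding to the other.
Country 1's best responses — vs Left: Middle (payoff 9); vs Center: Top (payoff 13); vs Right: Top (payoff 14).
Country 2's best responses — vs Top: Center (payoff 15); vs Middle: Right (payoff 13); vs Bottom: Right (payoff 13).
The only mutual best response is (Top, Center); neither player gains by switching there.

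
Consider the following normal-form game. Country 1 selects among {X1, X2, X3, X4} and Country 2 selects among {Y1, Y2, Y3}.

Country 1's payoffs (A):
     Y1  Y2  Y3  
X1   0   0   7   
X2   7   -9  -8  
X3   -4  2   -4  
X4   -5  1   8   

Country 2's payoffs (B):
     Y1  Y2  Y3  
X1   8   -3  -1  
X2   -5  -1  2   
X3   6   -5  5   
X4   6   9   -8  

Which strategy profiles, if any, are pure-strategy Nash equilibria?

None

A profile is a Nash equilibrium when each player is best-responding to the other.
Country 1's best responses — vs Y1: X2 (payoff 7); vs Y2: X3 (payoff 2); vs Y3: X4 (payoff 8).
Country 2's best responses — vs X1: Y1 (payoff 8); vs X2: Y3 (payoff 2); vs X3: Y1 (payoff 6); vs X4: Y2 (payoff 9).
No cell has both players best-responding. For instance, Country 1's best reply to Y2 is X3, but against X3 Country 2 prefers Y1 over Y2.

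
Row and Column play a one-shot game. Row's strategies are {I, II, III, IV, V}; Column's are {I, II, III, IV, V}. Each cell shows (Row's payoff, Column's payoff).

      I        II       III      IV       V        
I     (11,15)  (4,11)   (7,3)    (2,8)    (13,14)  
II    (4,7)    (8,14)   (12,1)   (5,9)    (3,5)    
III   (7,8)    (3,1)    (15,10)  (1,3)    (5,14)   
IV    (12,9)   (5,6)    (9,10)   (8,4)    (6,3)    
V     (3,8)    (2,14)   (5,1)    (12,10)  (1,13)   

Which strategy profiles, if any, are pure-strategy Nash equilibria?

Check mutual best responses: a cell is a NE iff neither player can gain by unilaterally deviating.
Row's best responses — vs I: IV (payoff 12); vs II: II (payoff 8); vs III: III (payoff 15); vs IV: V (payoff 12); vs V: I (payoff 13).
Column's best responses — vs I: I (payoff 15); vs II: II (payoff 14); vs III: V (payoff 14); vs IV: III (payoff 10); vs V: II (payoff 14).
The only mutual best response is (II, II); neither player gains by switching there.

(II, II)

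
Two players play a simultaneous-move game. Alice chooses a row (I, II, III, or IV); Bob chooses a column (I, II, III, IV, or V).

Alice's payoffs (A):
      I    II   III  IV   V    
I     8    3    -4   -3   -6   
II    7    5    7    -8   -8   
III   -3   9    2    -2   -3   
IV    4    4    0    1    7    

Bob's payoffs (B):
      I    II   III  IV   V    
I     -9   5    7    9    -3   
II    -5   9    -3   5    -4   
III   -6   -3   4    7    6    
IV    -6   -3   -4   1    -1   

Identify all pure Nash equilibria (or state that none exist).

(IV, IV)

A profile is a Nash equilibrium when each player is best-responding to the other.
Alice's best responses — vs I: I (payoff 8); vs II: III (payoff 9); vs III: II (payoff 7); vs IV: IV (payoff 1); vs V: IV (payoff 7).
Bob's best responses — vs I: IV (payoff 9); vs II: II (payoff 9); vs III: IV (payoff 7); vs IV: IV (payoff 1).
The only mutual best response is (IV, IV); neither player gains by switching there.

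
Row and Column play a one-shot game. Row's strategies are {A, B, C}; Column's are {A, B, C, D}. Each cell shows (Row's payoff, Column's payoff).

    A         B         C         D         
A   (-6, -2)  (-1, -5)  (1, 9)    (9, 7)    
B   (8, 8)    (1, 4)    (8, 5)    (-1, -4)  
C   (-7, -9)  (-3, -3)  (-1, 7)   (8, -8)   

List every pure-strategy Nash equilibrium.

Find each player's best response to every opponent strategy; NE are the intersections.
Row's best responses — vs A: B (payoff 8); vs B: B (payoff 1); vs C: B (payoff 8); vs D: A (payoff 9).
Column's best responses — vs A: C (payoff 9); vs B: A (payoff 8); vs C: C (payoff 7).
The only mutual best response is (B, A); neither player gains by switching there.

(B, A)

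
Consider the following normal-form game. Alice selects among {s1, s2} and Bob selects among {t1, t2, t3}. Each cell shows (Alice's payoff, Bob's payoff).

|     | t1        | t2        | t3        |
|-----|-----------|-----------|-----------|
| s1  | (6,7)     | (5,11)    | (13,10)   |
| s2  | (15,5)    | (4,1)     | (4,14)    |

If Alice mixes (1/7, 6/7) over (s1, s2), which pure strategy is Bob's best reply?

t3

Compute Bob's expected payoff from each pure strategy against the given mix.
t1: (1/7)·7 + (6/7)·5 = 37/7
t2: (1/7)·11 + (6/7)·1 = 17/7
t3: (1/7)·10 + (6/7)·14 = 94/7
Highest expected payoff is 94/7, from t3.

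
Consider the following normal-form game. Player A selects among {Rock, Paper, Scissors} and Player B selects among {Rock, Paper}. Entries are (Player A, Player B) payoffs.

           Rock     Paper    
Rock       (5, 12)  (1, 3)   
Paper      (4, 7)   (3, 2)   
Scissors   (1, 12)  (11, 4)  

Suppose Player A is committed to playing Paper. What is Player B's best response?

Rock

With Player A fixed at Paper, Player B's payoffs are: Rock → 7, Paper → 2.
The maximum is 7, achieved by Rock.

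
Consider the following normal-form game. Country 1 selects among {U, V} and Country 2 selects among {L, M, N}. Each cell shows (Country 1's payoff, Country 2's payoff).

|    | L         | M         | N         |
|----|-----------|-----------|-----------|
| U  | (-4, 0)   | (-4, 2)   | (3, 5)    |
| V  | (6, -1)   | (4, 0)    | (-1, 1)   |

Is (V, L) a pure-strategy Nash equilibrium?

No

Holding Country 2 at L: Country 1 gets 6 from V, versus -4 from U. No profitable deviation for Country 1.
Holding Country 1 at V: Country 2 gets -1 from L but could get 1 by switching to N. Country 2 has a profitable deviation.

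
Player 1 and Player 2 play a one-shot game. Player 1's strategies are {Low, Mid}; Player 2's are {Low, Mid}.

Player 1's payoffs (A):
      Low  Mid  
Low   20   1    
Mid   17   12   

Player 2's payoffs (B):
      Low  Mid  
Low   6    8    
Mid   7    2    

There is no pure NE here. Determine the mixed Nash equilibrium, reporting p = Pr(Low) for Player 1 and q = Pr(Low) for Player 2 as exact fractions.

p = 5/7, q = 11/14

Each player's mixing probability is pinned down by making the *other* player indifferent.
Player 2 indifferent between Low and Mid: p·6 + (1−p)·7 = p·8 + (1−p)·2 ⟹ 7 + (-1)p = 2 + 6p ⟹ p = 5/7.
Player 1 indifferent between Low and Mid: q·20 + (1−q)·1 = q·17 + (1−q)·12 ⟹ 1 + 19q = 12 + 5q ⟹ q = 11/14.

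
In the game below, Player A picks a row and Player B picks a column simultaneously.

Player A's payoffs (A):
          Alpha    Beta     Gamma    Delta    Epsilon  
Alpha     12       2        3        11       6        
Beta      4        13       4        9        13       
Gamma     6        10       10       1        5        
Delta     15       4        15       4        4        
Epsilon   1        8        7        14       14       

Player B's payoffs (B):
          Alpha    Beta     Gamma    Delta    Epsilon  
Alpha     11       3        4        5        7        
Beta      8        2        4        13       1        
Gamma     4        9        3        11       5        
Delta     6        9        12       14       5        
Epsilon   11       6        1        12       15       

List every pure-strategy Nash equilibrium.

(Epsilon, Epsilon)

Find each player's best response to every opponent strategy; NE are the intersections.
Player A's best responses — vs Alpha: Delta (payoff 15); vs Beta: Beta (payoff 13); vs Gamma: Delta (payoff 15); vs Delta: Epsilon (payoff 14); vs Epsilon: Epsilon (payoff 14).
Player B's best responses — vs Alpha: Alpha (payoff 11); vs Beta: Delta (payoff 13); vs Gamma: Delta (payoff 11); vs Delta: Delta (payoff 14); vs Epsilon: Epsilon (payoff 15).
The only mutual best response is (Epsilon, Epsilon); neither player gains by switching there.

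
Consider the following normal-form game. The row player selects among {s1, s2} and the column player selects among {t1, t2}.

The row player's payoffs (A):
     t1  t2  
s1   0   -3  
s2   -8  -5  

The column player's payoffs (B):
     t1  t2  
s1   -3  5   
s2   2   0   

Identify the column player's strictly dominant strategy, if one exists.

Check whether one of the column player's strategies beats all alternatives regardless of what the opponent does.
t1 is not dominant: against s1, t2 gives 5 > -3.
t2 is not dominant: against s2, t1 gives 2 > 0.
No single strategy is best against every opponent action.

No strictly dominant strategy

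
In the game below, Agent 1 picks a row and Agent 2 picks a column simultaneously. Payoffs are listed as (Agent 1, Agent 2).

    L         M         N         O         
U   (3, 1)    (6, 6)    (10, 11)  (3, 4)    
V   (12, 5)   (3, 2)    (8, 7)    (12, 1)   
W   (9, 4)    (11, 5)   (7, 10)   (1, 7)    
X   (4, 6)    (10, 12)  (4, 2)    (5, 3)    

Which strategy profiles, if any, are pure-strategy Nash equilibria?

(U, N)

A profile is a Nash equilibrium when each player is best-responding to the other.
Agent 1's best responses — vs L: V (payoff 12); vs M: W (payoff 11); vs N: U (payoff 10); vs O: V (payoff 12).
Agent 2's best responses — vs U: N (payoff 11); vs V: N (payoff 7); vs W: N (payoff 10); vs X: M (payoff 12).
The only mutual best response is (U, N); neither player gains by switching there.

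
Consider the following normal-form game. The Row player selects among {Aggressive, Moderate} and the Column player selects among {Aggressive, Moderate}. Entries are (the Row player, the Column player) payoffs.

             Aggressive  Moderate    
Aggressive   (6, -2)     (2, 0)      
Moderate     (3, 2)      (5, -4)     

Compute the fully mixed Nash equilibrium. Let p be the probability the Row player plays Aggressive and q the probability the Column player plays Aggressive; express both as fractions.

Each player's mixing probability is pinned down by making the *other* player indifferent.
The Column player indifferent between Aggressive and Moderate: p·(-2) + (1−p)·2 = p·0 + (1−p)·(-4) ⟹ 2 + (-4)p = (-4) + 4p ⟹ p = 3/4.
The Row player indifferent between Aggressive and Moderate: q·6 + (1−q)·2 = q·3 + (1−q)·5 ⟹ 2 + 4q = 5 + (-2)q ⟹ q = 1/2.

p = 3/4, q = 1/2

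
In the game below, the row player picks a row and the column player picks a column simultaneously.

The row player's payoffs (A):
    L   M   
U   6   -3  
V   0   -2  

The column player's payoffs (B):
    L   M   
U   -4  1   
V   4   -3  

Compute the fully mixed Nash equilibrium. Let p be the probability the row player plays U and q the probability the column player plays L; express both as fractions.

p = 7/12, q = 1/7

In a mixed NE each player is indifferent between their pure strategies, so the opponent's mix sets the indifference.
The column player indifferent between L and M: p·(-4) + (1−p)·4 = p·1 + (1−p)·(-3) ⟹ 4 + (-8)p = (-3) + 4p ⟹ p = 7/12.
The row player indifferent between U and V: q·6 + (1−q)·(-3) = q·0 + (1−q)·(-2) ⟹ (-3) + 9q = (-2) + 2q ⟹ q = 1/7.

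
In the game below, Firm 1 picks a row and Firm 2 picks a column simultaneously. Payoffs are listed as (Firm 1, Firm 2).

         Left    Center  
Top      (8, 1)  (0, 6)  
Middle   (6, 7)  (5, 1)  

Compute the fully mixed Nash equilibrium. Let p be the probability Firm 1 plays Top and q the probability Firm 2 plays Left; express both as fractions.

Each player's mixing probability is pinned down by making the *other* player indifferent.
Firm 2 indifferent between Left and Center: p·1 + (1−p)·7 = p·6 + (1−p)·1 ⟹ 7 + (-6)p = 1 + 5p ⟹ p = 6/11.
Firm 1 indifferent between Top and Middle: q·8 + (1−q)·0 = q·6 + (1−q)·5 ⟹ 0 + 8q = 5 + 1q ⟹ q = 5/7.

p = 6/11, q = 5/7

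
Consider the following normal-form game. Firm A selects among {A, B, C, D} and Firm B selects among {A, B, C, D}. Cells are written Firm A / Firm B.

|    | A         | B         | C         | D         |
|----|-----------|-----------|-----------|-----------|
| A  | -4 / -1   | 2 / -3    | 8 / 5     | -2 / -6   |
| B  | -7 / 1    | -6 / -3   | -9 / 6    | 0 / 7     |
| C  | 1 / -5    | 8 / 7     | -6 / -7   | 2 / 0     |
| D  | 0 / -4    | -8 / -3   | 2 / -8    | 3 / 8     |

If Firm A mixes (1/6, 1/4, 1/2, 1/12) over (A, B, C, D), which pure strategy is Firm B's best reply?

B

Compute Firm B's expected payoff from each pure strategy against the given mix.
A: (1/6)·(-1) + (1/4)·1 + (1/2)·(-5) + (1/12)·(-4) = -11/4
B: (1/6)·(-3) + (1/4)·(-3) + (1/2)·7 + (1/12)·(-3) = 2
C: (1/6)·5 + (1/4)·6 + (1/2)·(-7) + (1/12)·(-8) = -11/6
D: (1/6)·(-6) + (1/4)·7 + (1/2)·0 + (1/12)·8 = 17/12
Highest expected payoff is 2, from B.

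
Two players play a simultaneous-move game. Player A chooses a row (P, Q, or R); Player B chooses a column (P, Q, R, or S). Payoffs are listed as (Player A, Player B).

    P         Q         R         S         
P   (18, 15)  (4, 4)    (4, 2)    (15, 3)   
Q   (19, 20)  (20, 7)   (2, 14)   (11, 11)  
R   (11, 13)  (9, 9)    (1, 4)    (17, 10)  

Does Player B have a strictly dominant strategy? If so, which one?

A strategy is strictly dominant if it gives Player B a strictly higher payoff than every other strategy, against every choice by the opponent.
P strictly dominates: vs P: 15 > each of {4, 2, 3}; vs Q: 20 > each of {7, 14, 11}; vs R: 13 > each of {9, 4, 10}.

P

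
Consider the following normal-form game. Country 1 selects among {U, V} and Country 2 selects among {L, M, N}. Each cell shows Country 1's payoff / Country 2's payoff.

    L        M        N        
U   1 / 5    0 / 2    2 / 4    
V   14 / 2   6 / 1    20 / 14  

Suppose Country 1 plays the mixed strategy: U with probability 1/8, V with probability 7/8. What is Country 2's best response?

N

Compute Country 2's expected payoff from each pure strategy against the given mix.
L: (1/8)·5 + (7/8)·2 = 19/8
M: (1/8)·2 + (7/8)·1 = 9/8
N: (1/8)·4 + (7/8)·14 = 51/4
Highest expected payoff is 51/4, from N.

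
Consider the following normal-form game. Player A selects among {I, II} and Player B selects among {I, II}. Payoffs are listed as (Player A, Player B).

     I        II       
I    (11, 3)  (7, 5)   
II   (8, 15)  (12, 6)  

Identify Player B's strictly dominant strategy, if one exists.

Check whether one of Player B's strategies beats all alternatives regardless of what the opponent does.
I is not dominant: against I, II gives 5 > 3.
II is not dominant: against II, I gives 15 > 6.
No single strategy is best against every opponent action.

None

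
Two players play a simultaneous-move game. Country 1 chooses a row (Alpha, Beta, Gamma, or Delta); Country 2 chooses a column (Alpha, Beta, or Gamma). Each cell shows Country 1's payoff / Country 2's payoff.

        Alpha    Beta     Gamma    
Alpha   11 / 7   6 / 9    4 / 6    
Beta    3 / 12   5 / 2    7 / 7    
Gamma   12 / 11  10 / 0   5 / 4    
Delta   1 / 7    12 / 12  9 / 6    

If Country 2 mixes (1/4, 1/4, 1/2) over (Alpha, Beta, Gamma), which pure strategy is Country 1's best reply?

Compute Country 1's expected payoff from each pure strategy against the given mix.
Alpha: (1/4)·11 + (1/4)·6 + (1/2)·4 = 25/4
Beta: (1/4)·3 + (1/4)·5 + (1/2)·7 = 11/2
Gamma: (1/4)·12 + (1/4)·10 + (1/2)·5 = 8
Delta: (1/4)·1 + (1/4)·12 + (1/2)·9 = 31/4
Highest expected payoff is 8, from Gamma.

Gamma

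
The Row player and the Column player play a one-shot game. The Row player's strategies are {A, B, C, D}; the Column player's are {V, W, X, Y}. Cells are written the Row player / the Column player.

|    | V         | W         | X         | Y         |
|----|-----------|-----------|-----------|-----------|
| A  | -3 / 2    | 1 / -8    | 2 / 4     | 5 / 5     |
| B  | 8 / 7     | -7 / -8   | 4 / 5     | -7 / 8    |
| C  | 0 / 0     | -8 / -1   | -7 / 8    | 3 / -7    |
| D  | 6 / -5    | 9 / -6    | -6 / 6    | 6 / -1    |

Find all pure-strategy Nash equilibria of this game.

There is no pure-strategy Nash equilibrium

A profile is a Nash equilibrium when each player is best-responding to the other.
The Row player's best responses — vs V: B (payoff 8); vs W: D (payoff 9); vs X: B (payoff 4); vs Y: D (payoff 6).
The Column player's best responses — vs A: Y (payoff 5); vs B: Y (payoff 8); vs C: X (payoff 8); vs D: X (payoff 6).
No cell has both players best-responding. For instance, the Row player's best reply to V is B, but against B the Column player prefers Y over V.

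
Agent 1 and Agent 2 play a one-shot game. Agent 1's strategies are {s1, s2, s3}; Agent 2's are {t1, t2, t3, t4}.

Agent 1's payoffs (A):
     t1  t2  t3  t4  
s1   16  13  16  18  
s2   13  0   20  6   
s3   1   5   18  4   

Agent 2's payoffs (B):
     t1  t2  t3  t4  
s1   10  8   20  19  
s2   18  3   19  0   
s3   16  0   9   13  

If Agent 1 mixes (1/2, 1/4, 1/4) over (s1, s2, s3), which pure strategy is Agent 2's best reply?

t3

Compute Agent 2's expected payoff from each pure strategy against the given mix.
t1: (1/2)·10 + (1/4)·18 + (1/4)·16 = 27/2
t2: (1/2)·8 + (1/4)·3 + (1/4)·0 = 19/4
t3: (1/2)·20 + (1/4)·19 + (1/4)·9 = 17
t4: (1/2)·19 + (1/4)·0 + (1/4)·13 = 51/4
Highest expected payoff is 17, from t3.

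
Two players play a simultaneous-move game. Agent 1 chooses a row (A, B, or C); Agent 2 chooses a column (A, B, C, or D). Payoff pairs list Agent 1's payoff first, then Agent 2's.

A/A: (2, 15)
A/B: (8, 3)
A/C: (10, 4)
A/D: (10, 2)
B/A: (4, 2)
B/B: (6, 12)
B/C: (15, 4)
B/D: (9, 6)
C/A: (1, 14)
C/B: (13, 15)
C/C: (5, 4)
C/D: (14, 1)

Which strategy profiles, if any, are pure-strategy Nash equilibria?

(C, B)

A profile is a Nash equilibrium when each player is best-responding to the other.
Agent 1's best responses — vs A: B (payoff 4); vs B: C (payoff 13); vs C: B (payoff 15); vs D: C (payoff 14).
Agent 2's best responses — vs A: A (payoff 15); vs B: B (payoff 12); vs C: B (payoff 15).
The only mutual best response is (C, B); neither player gains by switching there.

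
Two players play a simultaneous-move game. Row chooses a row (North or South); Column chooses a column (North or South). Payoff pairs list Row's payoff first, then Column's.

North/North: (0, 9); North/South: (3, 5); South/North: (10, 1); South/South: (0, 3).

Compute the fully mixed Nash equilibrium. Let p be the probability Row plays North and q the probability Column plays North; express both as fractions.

Each player's mixing probability is pinned down by making the *other* player indifferent.
Column indifferent between North and South: p·9 + (1−p)·1 = p·5 + (1−p)·3 ⟹ 1 + 8p = 3 + 2p ⟹ p = 1/3.
Row indifferent between North and South: q·0 + (1−q)·3 = q·10 + (1−q)·0 ⟹ 3 + (-3)q = 0 + 10q ⟹ q = 3/13.

p = 1/3, q = 3/13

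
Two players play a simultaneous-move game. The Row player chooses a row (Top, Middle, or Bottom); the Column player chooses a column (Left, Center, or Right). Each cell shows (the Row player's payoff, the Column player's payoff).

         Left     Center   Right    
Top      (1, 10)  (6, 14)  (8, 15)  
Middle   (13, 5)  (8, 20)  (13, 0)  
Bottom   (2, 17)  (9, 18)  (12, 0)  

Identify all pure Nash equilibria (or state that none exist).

(Bottom, Center)

Check mutual best responses: a cell is a NE iff neither player can gain by unilaterally deviating.
The Row player's best responses — vs Left: Middle (payoff 13); vs Center: Bottom (payoff 9); vs Right: Middle (payoff 13).
The Column player's best responses — vs Top: Right (payoff 15); vs Middle: Center (payoff 20); vs Bottom: Center (payoff 18).
The only mutual best response is (Bottom, Center); neither player gains by switching there.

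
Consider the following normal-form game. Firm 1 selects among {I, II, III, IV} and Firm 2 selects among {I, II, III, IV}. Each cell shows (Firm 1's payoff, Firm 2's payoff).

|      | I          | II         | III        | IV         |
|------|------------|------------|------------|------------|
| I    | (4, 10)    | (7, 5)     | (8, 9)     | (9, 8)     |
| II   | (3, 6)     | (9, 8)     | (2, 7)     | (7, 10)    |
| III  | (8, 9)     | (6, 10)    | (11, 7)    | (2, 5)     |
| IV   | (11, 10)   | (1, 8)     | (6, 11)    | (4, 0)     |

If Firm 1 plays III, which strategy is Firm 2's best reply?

With Firm 1 fixed at III, Firm 2's payoffs are: I → 9, II → 10, III → 7, IV → 5.
The maximum is 10, achieved by II.

II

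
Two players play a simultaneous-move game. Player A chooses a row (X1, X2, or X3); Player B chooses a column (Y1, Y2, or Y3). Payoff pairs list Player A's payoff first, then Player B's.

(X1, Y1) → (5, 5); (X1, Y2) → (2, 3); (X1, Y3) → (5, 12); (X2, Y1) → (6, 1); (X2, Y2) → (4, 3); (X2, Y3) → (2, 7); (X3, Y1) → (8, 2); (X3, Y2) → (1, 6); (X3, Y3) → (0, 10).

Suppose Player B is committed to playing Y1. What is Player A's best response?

With Player B fixed at Y1, Player A's payoffs are: X1 → 5, X2 → 6, X3 → 8.
The maximum is 8, achieved by X3.

X3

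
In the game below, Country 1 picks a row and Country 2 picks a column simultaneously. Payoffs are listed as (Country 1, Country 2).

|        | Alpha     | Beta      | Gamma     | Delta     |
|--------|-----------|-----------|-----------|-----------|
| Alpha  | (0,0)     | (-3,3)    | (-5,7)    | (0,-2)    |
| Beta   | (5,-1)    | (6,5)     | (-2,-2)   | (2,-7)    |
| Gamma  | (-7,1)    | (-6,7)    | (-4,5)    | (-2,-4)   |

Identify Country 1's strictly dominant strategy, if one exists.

A strategy is strictly dominant if it gives Country 1 a strictly higher payoff than every other strategy, against every choice by the opponent.
Beta strictly dominates: vs Alpha: 5 > each of {0, -7}; vs Beta: 6 > each of {-3, -6}; vs Gamma: -2 > each of {-5, -4}; vs Delta: 2 > each of {0, -2}.

Beta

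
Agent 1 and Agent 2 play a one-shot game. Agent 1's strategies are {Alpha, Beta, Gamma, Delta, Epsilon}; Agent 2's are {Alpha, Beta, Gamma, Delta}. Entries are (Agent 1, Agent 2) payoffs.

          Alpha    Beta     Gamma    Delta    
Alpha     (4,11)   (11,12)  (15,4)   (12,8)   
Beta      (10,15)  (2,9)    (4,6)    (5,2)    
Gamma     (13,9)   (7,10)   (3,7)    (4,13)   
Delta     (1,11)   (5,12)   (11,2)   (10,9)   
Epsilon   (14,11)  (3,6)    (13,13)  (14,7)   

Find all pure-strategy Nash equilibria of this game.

(Alpha, Beta)

A profile is a Nash equilibrium when each player is best-responding to the other.
Agent 1's best responses — vs Alpha: Epsilon (payoff 14); vs Beta: Alpha (payoff 11); vs Gamma: Alpha (payoff 15); vs Delta: Epsilon (payoff 14).
Agent 2's best responses — vs Alpha: Beta (payoff 12); vs Beta: Alpha (payoff 15); vs Gamma: Delta (payoff 13); vs Delta: Beta (payoff 12); vs Epsilon: Gamma (payoff 13).
The only mutual best response is (Alpha, Beta); neither player gains by switching there.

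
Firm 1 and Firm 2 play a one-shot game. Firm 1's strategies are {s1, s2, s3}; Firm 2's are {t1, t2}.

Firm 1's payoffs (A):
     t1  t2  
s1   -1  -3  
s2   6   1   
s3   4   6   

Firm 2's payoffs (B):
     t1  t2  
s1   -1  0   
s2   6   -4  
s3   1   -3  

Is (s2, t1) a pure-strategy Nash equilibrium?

Yes

Holding Firm 2 at t1: Firm 1 gets 6 from s2, versus -1 from s1, 4 from s3. No profitable deviation for Firm 1.
Holding Firm 1 at s2: Firm 2 gets 6 from t1, versus -4 from t2. No profitable deviation for Firm 2 either.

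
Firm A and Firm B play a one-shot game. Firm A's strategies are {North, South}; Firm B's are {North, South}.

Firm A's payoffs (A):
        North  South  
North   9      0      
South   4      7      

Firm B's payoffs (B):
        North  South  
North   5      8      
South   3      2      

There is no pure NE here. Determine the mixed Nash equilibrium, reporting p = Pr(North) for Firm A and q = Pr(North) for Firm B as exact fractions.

In a mixed NE each player is indifferent between their pure strategies, so the opponent's mix sets the indifference.
Firm B indifferent between North and South: p·5 + (1−p)·3 = p·8 + (1−p)·2 ⟹ 3 + 2p = 2 + 6p ⟹ p = 1/4.
Firm A indifferent between North and South: q·9 + (1−q)·0 = q·4 + (1−q)·7 ⟹ 0 + 9q = 7 + (-3)q ⟹ q = 7/12.

p = 1/4, q = 7/12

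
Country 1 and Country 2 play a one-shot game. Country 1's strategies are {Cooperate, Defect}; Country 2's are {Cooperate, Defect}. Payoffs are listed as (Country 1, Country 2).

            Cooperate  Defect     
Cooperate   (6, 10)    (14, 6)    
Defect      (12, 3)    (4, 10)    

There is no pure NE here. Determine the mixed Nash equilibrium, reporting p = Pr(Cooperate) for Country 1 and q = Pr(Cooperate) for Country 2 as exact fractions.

Each player's mixing probability is pinned down by making the *other* player indifferent.
Country 2 indifferent between Cooperate and Defect: p·10 + (1−p)·3 = p·6 + (1−p)·10 ⟹ 3 + 7p = 10 + (-4)p ⟹ p = 7/11.
Country 1 indifferent between Cooperate and Defect: q·6 + (1−q)·14 = q·12 + (1−q)·4 ⟹ 14 + (-8)q = 4 + 8q ⟹ q = 5/8.

p = 7/11, q = 5/8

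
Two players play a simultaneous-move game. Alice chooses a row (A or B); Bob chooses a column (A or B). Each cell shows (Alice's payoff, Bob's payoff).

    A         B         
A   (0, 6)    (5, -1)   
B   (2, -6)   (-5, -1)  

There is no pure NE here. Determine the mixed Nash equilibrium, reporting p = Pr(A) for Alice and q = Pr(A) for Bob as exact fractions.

p = 5/12, q = 5/6

Each player's mixing probability is pinned down by making the *other* player indifferent.
Bob indifferent between A and B: p·6 + (1−p)·(-6) = p·(-1) + (1−p)·(-1) ⟹ (-6) + 12p = (-1) + 0p ⟹ p = 5/12.
Alice indifferent between A and B: q·0 + (1−q)·5 = q·2 + (1−q)·(-5) ⟹ 5 + (-5)q = (-5) + 7q ⟹ q = 5/6.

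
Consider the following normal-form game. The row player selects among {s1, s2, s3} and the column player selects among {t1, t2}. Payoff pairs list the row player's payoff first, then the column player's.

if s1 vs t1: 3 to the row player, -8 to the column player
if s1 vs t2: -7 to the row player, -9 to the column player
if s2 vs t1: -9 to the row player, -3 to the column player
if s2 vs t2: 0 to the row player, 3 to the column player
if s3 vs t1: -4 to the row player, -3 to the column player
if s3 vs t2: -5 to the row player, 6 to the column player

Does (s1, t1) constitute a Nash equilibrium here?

Yes

Holding the column player at t1: the row player gets 3 from s1, versus -9 from s2, -4 from s3. No profitable deviation for the row player.
Holding the row player at s1: the column player gets -8 from t1, versus -9 from t2. No profitable deviation for the column player either.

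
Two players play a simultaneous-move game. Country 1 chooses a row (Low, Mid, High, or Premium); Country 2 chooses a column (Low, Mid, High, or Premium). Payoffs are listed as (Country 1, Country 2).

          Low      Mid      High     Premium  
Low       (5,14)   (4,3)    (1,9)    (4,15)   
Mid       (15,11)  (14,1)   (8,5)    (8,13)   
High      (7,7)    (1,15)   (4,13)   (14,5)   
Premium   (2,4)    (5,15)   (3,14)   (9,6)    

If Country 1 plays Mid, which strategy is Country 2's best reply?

With Country 1 fixed at Mid, Country 2's payoffs are: Low → 11, Mid → 1, High → 5, Premium → 13.
The maximum is 13, achieved by Premium.

Premium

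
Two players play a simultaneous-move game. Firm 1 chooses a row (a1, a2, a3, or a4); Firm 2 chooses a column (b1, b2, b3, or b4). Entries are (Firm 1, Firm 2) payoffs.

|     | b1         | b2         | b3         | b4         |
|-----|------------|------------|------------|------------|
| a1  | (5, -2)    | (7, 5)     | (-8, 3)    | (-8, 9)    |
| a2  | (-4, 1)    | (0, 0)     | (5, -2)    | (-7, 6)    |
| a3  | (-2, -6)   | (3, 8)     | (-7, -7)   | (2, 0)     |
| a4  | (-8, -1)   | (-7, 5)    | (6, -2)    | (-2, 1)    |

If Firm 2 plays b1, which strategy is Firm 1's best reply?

With Firm 2 fixed at b1, Firm 1's payoffs are: a1 → 5, a2 → -4, a3 → -2, a4 → -8.
The maximum is 5, achieved by a1.

a1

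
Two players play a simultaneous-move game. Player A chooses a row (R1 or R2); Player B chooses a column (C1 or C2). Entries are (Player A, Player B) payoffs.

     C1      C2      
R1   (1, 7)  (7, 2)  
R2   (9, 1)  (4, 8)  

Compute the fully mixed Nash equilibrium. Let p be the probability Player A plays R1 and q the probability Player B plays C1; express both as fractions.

p = 7/12, q = 3/11

Each player's mixing probability is pinned down by making the *other* player indifferent.
Player B indifferent between C1 and C2: p·7 + (1−p)·1 = p·2 + (1−p)·8 ⟹ 1 + 6p = 8 + (-6)p ⟹ p = 7/12.
Player A indifferent between R1 and R2: q·1 + (1−q)·7 = q·9 + (1−q)·4 ⟹ 7 + (-6)q = 4 + 5q ⟹ q = 3/11.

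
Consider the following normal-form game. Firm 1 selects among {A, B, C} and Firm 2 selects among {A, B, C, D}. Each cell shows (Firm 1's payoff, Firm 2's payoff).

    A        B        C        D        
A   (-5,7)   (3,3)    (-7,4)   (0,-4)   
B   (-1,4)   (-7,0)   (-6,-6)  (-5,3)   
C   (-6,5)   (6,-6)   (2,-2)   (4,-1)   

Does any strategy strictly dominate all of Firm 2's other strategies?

A

A strategy is strictly dominant if it gives Firm 2 a strictly higher payoff than every other strategy, against every choice by the opponent.
A strictly dominates: vs A: 7 > each of {3, 4, -4}; vs B: 4 > each of {0, -6, 3}; vs C: 5 > each of {-6, -2, -1}.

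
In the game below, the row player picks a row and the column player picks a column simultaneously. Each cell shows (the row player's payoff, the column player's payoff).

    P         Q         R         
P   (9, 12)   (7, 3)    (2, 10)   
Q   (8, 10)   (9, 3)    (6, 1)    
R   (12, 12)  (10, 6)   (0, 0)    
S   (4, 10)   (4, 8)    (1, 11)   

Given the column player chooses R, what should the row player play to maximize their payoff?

Q

With the column player fixed at R, the row player's payoffs are: P → 2, Q → 6, R → 0, S → 1.
The maximum is 6, achieved by Q.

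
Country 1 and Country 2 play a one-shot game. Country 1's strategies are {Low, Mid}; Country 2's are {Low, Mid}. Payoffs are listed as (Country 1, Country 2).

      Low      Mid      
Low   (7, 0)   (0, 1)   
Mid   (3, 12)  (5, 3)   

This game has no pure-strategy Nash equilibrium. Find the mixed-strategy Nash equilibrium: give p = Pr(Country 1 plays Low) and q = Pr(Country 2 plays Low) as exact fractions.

p = 9/10, q = 5/9

In a mixed NE each player is indifferent between their pure strategies, so the opponent's mix sets the indifference.
Country 2 indifferent between Low and Mid: p·0 + (1−p)·12 = p·1 + (1−p)·3 ⟹ 12 + (-12)p = 3 + (-2)p ⟹ p = 9/10.
Country 1 indifferent between Low and Mid: q·7 + (1−q)·0 = q·3 + (1−q)·5 ⟹ 0 + 7q = 5 + (-2)q ⟹ q = 5/9.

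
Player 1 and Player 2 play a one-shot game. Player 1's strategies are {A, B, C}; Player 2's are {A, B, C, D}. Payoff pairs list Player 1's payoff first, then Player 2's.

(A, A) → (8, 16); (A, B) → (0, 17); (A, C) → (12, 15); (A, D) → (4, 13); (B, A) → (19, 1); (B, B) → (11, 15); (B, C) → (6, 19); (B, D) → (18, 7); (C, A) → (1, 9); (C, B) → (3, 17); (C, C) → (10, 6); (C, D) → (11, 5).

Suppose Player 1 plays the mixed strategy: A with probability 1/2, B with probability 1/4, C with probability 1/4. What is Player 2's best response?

Compute Player 2's expected payoff from each pure strategy against the given mix.
A: (1/2)·16 + (1/4)·1 + (1/4)·9 = 21/2
B: (1/2)·17 + (1/4)·15 + (1/4)·17 = 33/2
C: (1/2)·15 + (1/4)·19 + (1/4)·6 = 55/4
D: (1/2)·13 + (1/4)·7 + (1/4)·5 = 19/2
Highest expected payoff is 33/2, from B.

B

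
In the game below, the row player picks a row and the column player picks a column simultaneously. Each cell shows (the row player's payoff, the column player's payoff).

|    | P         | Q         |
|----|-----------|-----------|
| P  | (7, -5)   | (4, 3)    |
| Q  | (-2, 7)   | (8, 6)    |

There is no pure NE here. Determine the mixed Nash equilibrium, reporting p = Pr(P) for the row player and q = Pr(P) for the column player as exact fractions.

Each player's mixing probability is pinned down by making the *other* player indifferent.
The column player indifferent between P and Q: p·(-5) + (1−p)·7 = p·3 + (1−p)·6 ⟹ 7 + (-12)p = 6 + (-3)p ⟹ p = 1/9.
The row player indifferent between P and Q: q·7 + (1−q)·4 = q·(-2) + (1−q)·8 ⟹ 4 + 3q = 8 + (-10)q ⟹ q = 4/13.

p = 1/9, q = 4/13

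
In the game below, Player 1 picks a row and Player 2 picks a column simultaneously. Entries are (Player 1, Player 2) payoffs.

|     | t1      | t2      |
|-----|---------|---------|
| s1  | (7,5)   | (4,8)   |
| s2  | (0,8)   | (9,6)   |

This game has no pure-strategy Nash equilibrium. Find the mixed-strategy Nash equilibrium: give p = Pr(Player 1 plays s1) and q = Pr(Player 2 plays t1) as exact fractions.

p = 2/5, q = 5/12

Each player's mixing probability is pinned down by making the *other* player indifferent.
Player 2 indifferent between t1 and t2: p·5 + (1−p)·8 = p·8 + (1−p)·6 ⟹ 8 + (-3)p = 6 + 2p ⟹ p = 2/5.
Player 1 indifferent between s1 and s2: q·7 + (1−q)·4 = q·0 + (1−q)·9 ⟹ 4 + 3q = 9 + (-9)q ⟹ q = 5/12.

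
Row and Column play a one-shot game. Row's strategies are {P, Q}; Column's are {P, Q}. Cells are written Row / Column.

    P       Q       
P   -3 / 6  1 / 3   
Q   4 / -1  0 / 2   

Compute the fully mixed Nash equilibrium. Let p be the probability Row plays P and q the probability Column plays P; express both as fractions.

In a mixed NE each player is indifferent between their pure strategies, so the opponent's mix sets the indifference.
Column indifferent between P and Q: p·6 + (1−p)·(-1) = p·3 + (1−p)·2 ⟹ (-1) + 7p = 2 + 1p ⟹ p = 1/2.
Row indifferent between P and Q: q·(-3) + (1−q)·1 = q·4 + (1−q)·0 ⟹ 1 + (-4)q = 0 + 4q ⟹ q = 1/8.

p = 1/2, q = 1/8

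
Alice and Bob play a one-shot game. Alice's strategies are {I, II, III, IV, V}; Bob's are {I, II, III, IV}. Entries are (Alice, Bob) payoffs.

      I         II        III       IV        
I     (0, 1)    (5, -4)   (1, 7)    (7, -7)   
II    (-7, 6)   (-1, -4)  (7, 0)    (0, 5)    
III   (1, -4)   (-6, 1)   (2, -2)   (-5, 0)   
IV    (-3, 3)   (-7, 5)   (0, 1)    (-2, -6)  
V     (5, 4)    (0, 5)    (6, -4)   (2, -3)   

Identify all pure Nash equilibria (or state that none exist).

No pure-strategy Nash equilibrium

Find each player's best response to every opponent strategy; NE are the intersections.
Alice's best responses — vs I: V (payoff 5); vs II: I (payoff 5); vs III: II (payoff 7); vs IV: I (payoff 7).
Bob's best responses — vs I: III (payoff 7); vs II: I (payoff 6); vs III: II (payoff 1); vs IV: II (payoff 5); vs V: II (payoff 5).
No cell has both players best-responding. For instance, Alice's best reply to II is I, but against I Bob prefers III over II.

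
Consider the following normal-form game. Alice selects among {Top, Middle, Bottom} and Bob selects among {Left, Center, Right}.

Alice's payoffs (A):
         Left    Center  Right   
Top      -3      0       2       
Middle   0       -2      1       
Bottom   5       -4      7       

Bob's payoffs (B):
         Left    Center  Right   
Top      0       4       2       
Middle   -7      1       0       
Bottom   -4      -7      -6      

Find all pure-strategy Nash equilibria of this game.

(Top, Center) and (Bottom, Left)

A profile is a Nash equilibrium when each player is best-responding to the other.
Alice's best responses — vs Left: Bottom (payoff 5); vs Center: Top (payoff 0); vs Right: Bottom (payoff 7).
Bob's best responses — vs Top: Center (payoff 4); vs Middle: Center (payoff 1); vs Bottom: Left (payoff -4).
Mutual best responses occur at (Top, Center) and (Bottom, Left); at each, neither player gains by switching.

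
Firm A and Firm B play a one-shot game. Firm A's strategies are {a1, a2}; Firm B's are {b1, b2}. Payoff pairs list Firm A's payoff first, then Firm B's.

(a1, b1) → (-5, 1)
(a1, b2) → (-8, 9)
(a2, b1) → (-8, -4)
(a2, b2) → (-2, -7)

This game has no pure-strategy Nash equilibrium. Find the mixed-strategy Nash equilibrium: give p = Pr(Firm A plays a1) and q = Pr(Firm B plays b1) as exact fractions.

p = 3/11, q = 2/3

In a mixed NE each player is indifferent between their pure strategies, so the opponent's mix sets the indifference.
Firm B indifferent between b1 and b2: p·1 + (1−p)·(-4) = p·9 + (1−p)·(-7) ⟹ (-4) + 5p = (-7) + 16p ⟹ p = 3/11.
Firm A indifferent between a1 and a2: q·(-5) + (1−q)·(-8) = q·(-8) + (1−q)·(-2) ⟹ (-8) + 3q = (-2) + (-6)q ⟹ q = 2/3.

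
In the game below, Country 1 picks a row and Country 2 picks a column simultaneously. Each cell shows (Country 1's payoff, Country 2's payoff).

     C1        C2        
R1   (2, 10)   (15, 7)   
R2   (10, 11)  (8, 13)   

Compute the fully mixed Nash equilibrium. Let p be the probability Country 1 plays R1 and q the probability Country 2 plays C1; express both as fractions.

Each player's mixing probability is pinned down by making the *other* player indifferent.
Country 2 indifferent between C1 and C2: p·10 + (1−p)·11 = p·7 + (1−p)·13 ⟹ 11 + (-1)p = 13 + (-6)p ⟹ p = 2/5.
Country 1 indifferent between R1 and R2: q·2 + (1−q)·15 = q·10 + (1−q)·8 ⟹ 15 + (-13)q = 8 + 2q ⟹ q = 7/15.

p = 2/5, q = 7/15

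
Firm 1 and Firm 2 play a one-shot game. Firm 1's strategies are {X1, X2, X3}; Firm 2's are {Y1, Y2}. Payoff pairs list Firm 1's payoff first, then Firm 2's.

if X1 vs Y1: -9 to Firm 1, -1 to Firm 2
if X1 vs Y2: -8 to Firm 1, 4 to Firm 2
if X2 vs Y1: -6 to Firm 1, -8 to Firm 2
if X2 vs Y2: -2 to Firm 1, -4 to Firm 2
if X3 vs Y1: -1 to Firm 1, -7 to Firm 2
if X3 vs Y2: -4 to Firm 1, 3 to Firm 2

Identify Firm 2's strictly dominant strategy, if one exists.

Y2

Check whether one of Firm 2's strategies beats all alternatives regardless of what the opponent does.
Y2 strictly dominates: vs X1: 4 > -1; vs X2: -4 > -8; vs X3: 3 > -7.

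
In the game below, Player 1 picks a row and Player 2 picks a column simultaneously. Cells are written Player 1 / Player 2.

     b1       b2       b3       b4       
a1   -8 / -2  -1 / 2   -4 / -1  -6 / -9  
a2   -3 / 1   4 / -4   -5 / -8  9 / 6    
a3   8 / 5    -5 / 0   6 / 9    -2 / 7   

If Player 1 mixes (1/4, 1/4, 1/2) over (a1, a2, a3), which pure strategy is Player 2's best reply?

b4

Player 2's best reply maximizes expected payoff against the mix.
b1: (1/4)·(-2) + (1/4)·1 + (1/2)·5 = 9/4
b2: (1/4)·2 + (1/4)·(-4) + (1/2)·0 = -1/2
b3: (1/4)·(-1) + (1/4)·(-8) + (1/2)·9 = 9/4
b4: (1/4)·(-9) + (1/4)·6 + (1/2)·7 = 11/4
Highest expected payoff is 11/4, from b4.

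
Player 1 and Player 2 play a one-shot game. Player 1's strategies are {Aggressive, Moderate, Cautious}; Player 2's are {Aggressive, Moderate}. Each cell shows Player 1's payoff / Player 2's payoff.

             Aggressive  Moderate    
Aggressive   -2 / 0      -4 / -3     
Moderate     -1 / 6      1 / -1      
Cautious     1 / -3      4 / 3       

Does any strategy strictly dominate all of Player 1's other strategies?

Cautious

Check whether one of Player 1's strategies beats all alternatives regardless of what the opponent does.
Cautious strictly dominates: vs Aggressive: 1 > each of {-2, -1}; vs Moderate: 4 > each of {-4, 1}.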